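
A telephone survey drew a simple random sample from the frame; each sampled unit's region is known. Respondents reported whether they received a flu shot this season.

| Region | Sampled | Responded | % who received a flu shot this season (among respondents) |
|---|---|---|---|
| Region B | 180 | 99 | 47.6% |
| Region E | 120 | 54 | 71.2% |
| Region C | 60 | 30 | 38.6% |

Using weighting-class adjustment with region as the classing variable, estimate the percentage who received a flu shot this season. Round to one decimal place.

54.0%

Response rates by class: Region B 99/180 = 55%, Region E 54/120 = 45%, Region C 30/60 = 50%.
Weighting each respondent by the inverse class response rate inflates each class back to its sampled size, so the class weight is n_sampled:
  Region B: 180 × 47.6 = 8568
  Region E: 120 × 71.2 = 8544
  Region C: 60 × 38.6 = 2316
Adjusted estimate = 19,428 / 360 = 53.9667 → 54.0%.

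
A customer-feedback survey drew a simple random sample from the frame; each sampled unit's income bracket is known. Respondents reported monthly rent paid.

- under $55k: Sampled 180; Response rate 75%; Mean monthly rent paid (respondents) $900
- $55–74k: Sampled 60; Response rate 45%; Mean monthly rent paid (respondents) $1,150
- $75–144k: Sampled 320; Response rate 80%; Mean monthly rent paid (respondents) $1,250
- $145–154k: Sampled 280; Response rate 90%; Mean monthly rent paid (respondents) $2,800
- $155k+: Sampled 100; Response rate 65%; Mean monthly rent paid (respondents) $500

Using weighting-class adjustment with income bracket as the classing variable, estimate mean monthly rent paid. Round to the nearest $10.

$1,560

Weighting each respondent by the inverse class response rate inflates each class back to its sampled size, so the class weight is n_sampled:
  under $55k: 180 × 900 = 162,000
  $55–74k: 60 × 1150 = 69,000
  $75–144k: 320 × 1250 = 400,000
  $145–154k: 280 × 2800 = 784,000
  $155k+: 100 × 500 = 50,000
Adjusted estimate = 1,465,000 / 940 = 1558.51 → $1,560.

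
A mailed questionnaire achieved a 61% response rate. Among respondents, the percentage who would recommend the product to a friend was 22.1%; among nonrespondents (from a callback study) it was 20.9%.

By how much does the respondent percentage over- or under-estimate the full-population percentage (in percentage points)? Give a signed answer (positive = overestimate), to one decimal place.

+0.5 percentage points

Nonresponse fraction = 1 − 0.61 = 0.39.
Bias = (nonresponse fraction) × (respondent percentage − nonrespondent percentage)
     = 0.39 × (22.1 − 20.9) = 0.39 × 1.2 = 0.468.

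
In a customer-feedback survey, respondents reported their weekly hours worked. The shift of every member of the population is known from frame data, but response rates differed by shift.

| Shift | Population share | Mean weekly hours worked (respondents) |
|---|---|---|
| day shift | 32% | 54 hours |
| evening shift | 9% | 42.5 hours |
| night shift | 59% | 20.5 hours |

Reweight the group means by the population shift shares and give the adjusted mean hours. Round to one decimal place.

Post-stratification weights by population share, not respondent share:
  day shift: 0.32 × 54 = 17.28
  evening shift: 0.09 × 42.5 = 3.825
  night shift: 0.59 × 20.5 = 12.095
Post-stratified estimate = 33.2 → 33.2.

33.2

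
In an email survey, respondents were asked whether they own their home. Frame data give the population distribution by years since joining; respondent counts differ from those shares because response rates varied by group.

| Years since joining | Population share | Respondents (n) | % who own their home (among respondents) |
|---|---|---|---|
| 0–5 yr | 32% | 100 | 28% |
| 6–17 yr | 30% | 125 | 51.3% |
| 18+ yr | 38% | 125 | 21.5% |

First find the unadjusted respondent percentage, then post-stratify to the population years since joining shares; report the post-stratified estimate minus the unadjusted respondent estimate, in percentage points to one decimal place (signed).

-1.5 percentage points

Unadjusted (pooled respondent) estimate weights by respondent counts:
  (100/350)×28 + (125/350)×51.3 + (125/350)×21.5 = 34%
Post-stratified estimate weights by population shares:
  0.32×28 + 0.3×51.3 + 0.38×21.5 = 32.52%
Difference = 32.52 − 34 = -1.48 pp.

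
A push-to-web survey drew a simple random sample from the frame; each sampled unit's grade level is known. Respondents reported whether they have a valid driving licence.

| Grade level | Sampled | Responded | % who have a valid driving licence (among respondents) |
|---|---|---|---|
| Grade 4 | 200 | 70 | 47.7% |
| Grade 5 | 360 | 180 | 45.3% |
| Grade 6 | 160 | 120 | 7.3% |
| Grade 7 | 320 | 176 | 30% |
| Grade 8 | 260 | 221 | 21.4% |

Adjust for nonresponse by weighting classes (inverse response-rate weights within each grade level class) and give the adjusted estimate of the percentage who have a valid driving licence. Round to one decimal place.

32.4%

Response rates by class: Grade 4 70/200 = 35%, Grade 5 180/360 = 50%, Grade 6 120/160 = 75%, Grade 7 176/320 = 55%, Grade 8 221/260 = 85%.
Each respondent's weight = sampled/responded in their class; summing within a class gives n_sampled, so:
  Grade 4: 200 × 47.7 = 9540
  Grade 5: 360 × 45.3 = 16308
  Grade 6: 160 × 7.3 = 1168
  Grade 7: 320 × 30 = 9600
  Grade 8: 260 × 21.4 = 5564
Adjusted estimate = 42,180 / 1,300 = 32.4462 → 32.4%.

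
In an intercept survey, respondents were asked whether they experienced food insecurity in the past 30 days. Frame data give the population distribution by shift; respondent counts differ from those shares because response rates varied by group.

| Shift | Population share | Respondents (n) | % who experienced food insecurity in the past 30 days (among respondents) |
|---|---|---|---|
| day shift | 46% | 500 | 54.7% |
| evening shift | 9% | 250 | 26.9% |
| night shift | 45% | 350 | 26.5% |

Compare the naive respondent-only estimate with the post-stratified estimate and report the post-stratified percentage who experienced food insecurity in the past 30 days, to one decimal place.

39.5%

Unadjusted (pooled respondent) estimate weights by respondent counts:
  (500/1100)×54.7 + (250/1100)×26.9 + (350/1100)×26.5 = 39.4091%
Post-stratifying to population shares instead:
  0.46×54.7 + 0.09×26.9 + 0.45×26.5 = 39.508%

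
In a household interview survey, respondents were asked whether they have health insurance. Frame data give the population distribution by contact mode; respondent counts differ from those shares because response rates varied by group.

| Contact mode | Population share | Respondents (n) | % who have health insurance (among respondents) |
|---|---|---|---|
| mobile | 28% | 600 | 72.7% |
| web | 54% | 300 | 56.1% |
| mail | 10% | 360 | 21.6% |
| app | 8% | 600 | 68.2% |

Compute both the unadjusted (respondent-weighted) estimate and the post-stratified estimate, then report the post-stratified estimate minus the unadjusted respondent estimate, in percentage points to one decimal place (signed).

Naive respondent-only estimate (weights = respondent counts):
  (600/1860)×72.7 + (300/1860)×56.1 + (360/1860)×21.6 + (600/1860)×68.2 = 58.6806%
Post-stratified estimate weights by population shares:
  0.28×72.7 + 0.54×56.1 + 0.1×21.6 + 0.08×68.2 = 58.266%
Difference = 58.266 − 58.6806 = -0.4146 pp.

-0.4 percentage points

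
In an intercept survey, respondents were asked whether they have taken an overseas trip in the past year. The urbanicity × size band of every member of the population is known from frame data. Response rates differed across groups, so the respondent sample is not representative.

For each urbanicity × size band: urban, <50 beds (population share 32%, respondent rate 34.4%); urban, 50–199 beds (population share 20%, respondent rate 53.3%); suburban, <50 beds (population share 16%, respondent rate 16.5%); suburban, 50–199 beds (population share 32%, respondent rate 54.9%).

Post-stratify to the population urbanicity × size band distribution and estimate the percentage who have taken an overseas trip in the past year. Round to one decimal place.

Post-stratification weights by population share, not respondent share:
  urban, <50 beds: 0.32 × 34.4 = 11.008
  urban, 50–199 beds: 0.2 × 53.3 = 10.66
  suburban, <50 beds: 0.16 × 16.5 = 2.64
  suburban, 50–199 beds: 0.32 × 54.9 = 17.568
Post-stratified estimate = 41.876 → 41.9%.

41.9%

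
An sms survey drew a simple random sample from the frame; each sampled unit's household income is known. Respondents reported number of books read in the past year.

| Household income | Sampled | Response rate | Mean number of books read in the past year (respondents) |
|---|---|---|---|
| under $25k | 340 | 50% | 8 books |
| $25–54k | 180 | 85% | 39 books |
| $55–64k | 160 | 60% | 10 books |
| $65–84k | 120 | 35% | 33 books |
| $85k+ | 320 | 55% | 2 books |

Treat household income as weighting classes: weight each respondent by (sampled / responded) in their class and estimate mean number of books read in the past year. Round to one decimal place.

14.2

Weighting each respondent by the inverse class response rate inflates each class back to its sampled size, so the class weight is n_sampled:
  under $25k: 340 × 8 = 2720
  $25–54k: 180 × 39 = 7020
  $55–64k: 160 × 10 = 1600
  $65–84k: 120 × 33 = 3960
  $85k+: 320 × 2 = 640
Adjusted estimate = 15,940 / 1,120 = 14.2321 → 14.2.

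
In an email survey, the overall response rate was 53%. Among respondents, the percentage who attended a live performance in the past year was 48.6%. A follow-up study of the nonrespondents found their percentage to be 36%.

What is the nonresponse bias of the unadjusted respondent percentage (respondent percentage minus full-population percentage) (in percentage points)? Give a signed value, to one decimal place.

+5.9 percentage points

Nonresponse fraction = 1 − 0.53 = 0.47.
Bias = (nonresponse fraction) × (respondent percentage − nonrespondent percentage)
     = 0.47 × (48.6 − 36) = 0.47 × 12.6 = 5.922.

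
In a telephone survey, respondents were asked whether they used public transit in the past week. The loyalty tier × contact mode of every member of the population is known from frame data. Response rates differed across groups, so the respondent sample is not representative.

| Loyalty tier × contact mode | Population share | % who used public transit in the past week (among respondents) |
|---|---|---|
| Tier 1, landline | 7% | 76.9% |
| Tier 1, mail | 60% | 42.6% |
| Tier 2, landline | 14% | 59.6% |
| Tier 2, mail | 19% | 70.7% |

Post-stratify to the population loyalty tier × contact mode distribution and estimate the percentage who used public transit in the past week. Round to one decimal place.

52.7%

Post-stratification weights by population share, not respondent share:
  Tier 1, landline: 0.07 × 76.9 = 5.383
  Tier 1, mail: 0.6 × 42.6 = 25.56
  Tier 2, landline: 0.14 × 59.6 = 8.344
  Tier 2, mail: 0.19 × 70.7 = 13.433
Post-stratified estimate = 52.72 → 52.7%.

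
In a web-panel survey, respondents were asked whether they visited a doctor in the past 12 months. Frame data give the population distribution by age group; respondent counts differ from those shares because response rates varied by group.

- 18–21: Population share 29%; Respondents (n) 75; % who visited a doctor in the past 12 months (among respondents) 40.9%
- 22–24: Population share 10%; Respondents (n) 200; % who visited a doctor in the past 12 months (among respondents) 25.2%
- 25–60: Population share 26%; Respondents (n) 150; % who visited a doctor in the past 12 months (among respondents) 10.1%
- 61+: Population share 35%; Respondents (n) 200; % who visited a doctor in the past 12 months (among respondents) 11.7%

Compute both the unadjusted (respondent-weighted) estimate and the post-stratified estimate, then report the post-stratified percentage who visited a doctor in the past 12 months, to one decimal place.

Without adjustment, the pooled respondent share is:
  (75/625)×40.9 + (200/625)×25.2 + (150/625)×10.1 + (200/625)×11.7 = 19.14%
Reweighting by population age group shares:
  0.29×40.9 + 0.1×25.2 + 0.26×10.1 + 0.35×11.7 = 21.102%

21.1%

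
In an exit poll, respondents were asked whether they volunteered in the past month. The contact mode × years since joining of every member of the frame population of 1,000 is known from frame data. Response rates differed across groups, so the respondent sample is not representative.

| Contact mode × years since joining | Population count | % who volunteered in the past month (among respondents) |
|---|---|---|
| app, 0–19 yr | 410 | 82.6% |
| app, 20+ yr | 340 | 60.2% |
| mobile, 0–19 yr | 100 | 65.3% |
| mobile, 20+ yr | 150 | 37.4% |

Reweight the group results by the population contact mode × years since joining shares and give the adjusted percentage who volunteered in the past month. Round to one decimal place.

Reweight to the known contact mode × years since joining distribution:
  app, 0–19 yr: (410/1,000) × 82.6 = 33.866
  app, 20+ yr: (340/1,000) × 60.2 = 20.468
  mobile, 0–19 yr: (100/1,000) × 65.3 = 6.53
  mobile, 20+ yr: (150/1,000) × 37.4 = 5.61
Post-stratified estimate = 66.474 → 66.5%.

66.5%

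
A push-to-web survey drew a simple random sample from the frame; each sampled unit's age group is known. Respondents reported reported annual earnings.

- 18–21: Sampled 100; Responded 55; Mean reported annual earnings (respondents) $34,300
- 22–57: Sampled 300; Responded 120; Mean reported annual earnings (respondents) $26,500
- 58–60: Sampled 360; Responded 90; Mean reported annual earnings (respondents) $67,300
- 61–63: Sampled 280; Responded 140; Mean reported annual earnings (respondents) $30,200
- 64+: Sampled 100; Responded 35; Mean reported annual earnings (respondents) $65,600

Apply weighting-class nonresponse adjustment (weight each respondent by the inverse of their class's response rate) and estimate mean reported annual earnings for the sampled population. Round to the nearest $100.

Response rates by class: 18–21 55/100 = 55%, 22–57 120/300 = 40%, 58–60 90/360 = 25%, 61–63 140/280 = 50%, 64+ 35/100 = 35%.
Each respondent's weight = sampled/responded in their class; summing within a class gives n_sampled, so:
  18–21: 100 × 34,300 = 3,430,000
  22–57: 300 × 26,500 = 7,950,000
  58–60: 360 × 67,300 = 24,228,000
  61–63: 280 × 30,200 = 8,456,000
  64+: 100 × 65,600 = 6,560,000
Adjusted estimate = 50,624,000 / 1,140 = 44407 → $44,400.

$44,400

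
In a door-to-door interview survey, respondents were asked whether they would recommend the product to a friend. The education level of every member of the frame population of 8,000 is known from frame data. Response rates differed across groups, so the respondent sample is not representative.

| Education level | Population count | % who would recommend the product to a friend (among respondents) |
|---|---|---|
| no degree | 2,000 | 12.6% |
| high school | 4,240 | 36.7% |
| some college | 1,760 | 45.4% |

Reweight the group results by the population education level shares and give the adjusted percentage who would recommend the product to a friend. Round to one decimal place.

Weight each group's respondent value by its population share:
  no degree: (2,000/8,000) × 12.6 = 3.15
  high school: (4,240/8,000) × 36.7 = 19.451
  some college: (1,760/8,000) × 45.4 = 9.988
Post-stratified estimate = 32.589 → 32.6%.

32.6%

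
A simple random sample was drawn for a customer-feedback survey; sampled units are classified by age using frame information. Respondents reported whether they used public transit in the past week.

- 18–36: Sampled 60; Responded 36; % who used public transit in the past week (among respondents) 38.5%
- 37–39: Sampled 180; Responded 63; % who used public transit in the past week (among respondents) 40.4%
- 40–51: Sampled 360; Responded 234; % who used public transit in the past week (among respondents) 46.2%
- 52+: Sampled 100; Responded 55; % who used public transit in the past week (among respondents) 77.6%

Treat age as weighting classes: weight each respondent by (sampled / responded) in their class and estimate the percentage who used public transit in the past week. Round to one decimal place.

Class response rates: 18–36 36/60 = 60%, 37–39 63/180 = 35%, 40–51 234/360 = 65%, 52+ 55/100 = 55%.
Inverse-response-rate weighting restores each class to its sampled count, so class totals weight by n_sampled:
  18–36: 60 × 38.5 = 2310
  37–39: 180 × 40.4 = 7272
  40–51: 360 × 46.2 = 16,632
  52+: 100 × 77.6 = 7760
Adjusted estimate = 33,974 / 700 = 48.5343 → 48.5%.

48.5%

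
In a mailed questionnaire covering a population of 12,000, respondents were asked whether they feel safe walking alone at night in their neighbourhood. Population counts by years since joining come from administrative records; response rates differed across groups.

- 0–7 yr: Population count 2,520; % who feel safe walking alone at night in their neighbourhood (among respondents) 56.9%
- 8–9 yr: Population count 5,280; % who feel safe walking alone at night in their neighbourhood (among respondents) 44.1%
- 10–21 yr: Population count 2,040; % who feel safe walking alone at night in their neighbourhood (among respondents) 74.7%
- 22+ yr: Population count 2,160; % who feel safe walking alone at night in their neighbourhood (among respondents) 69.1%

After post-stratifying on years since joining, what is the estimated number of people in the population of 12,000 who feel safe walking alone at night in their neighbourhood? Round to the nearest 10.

6,780

Estimated count per cell = population count × respondent percentage:
  0–7 yr: 2,520 × 56.9% = 1433.88
  8–9 yr: 5,280 × 44.1% = 2328.48
  10–21 yr: 2,040 × 74.7% = 1523.88
  22+ yr: 2,160 × 69.1% = 1492.56
Estimated total = 6778.8 → 6,780.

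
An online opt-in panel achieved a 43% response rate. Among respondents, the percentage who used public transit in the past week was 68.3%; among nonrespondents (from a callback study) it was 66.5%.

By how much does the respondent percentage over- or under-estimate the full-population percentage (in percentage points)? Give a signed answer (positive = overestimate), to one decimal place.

+1.0 percentage points

Nonresponse fraction = 1 − 0.43 = 0.57.
Bias = (nonresponse fraction) × (respondent percentage − nonrespondent percentage)
     = 0.57 × (68.3 − 66.5) = 0.57 × 1.8 = 1.026.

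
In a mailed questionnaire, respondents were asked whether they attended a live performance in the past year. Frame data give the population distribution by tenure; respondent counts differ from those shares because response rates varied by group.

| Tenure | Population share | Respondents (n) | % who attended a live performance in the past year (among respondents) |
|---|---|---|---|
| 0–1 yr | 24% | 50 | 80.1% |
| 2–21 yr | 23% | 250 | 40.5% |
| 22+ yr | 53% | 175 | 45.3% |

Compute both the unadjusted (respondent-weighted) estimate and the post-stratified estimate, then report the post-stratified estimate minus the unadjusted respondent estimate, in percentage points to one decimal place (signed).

Without adjustment, the pooled respondent share is:
  (50/475)×80.1 + (250/475)×40.5 + (175/475)×45.3 = 46.4368%
Reweighting by population tenure shares:
  0.24×80.1 + 0.23×40.5 + 0.53×45.3 = 52.548%
Difference = 52.548 − 46.4368 = 6.1112 pp.

+6.1 percentage points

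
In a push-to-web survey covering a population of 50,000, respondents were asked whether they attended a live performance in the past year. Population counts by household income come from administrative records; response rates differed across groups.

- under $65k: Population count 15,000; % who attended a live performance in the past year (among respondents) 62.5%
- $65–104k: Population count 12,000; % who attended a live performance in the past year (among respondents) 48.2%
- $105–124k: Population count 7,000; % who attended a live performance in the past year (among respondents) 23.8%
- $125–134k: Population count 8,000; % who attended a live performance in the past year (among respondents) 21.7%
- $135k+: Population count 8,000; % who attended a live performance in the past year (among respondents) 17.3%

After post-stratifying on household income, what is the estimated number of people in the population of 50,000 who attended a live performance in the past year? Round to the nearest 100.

Each cell contributes its population count × the respondent rate:
  under $65k: 15,000 × 62.5% = 9375
  $65–104k: 12,000 × 48.2% = 5784
  $105–124k: 7,000 × 23.8% = 1666
  $125–134k: 8,000 × 21.7% = 1736
  $135k+: 8,000 × 17.3% = 1384
Estimated total = 19,945 → 19,900.

19,900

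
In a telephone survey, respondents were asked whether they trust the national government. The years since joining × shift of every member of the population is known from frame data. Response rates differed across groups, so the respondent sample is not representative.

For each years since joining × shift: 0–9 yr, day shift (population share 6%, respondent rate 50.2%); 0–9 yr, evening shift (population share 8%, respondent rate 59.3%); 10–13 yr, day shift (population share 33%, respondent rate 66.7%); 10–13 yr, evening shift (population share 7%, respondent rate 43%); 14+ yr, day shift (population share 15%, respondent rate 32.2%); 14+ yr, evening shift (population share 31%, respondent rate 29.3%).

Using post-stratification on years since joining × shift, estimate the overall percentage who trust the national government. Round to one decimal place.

Post-stratification weights by population share, not respondent share:
  0–9 yr, day shift: 0.06 × 50.2 = 3.012
  0–9 yr, evening shift: 0.08 × 59.3 = 4.744
  10–13 yr, day shift: 0.33 × 66.7 = 22.011
  10–13 yr, evening shift: 0.07 × 43 = 3.01
  14+ yr, day shift: 0.15 × 32.2 = 4.83
  14+ yr, evening shift: 0.31 × 29.3 = 9.083
Post-stratified estimate = 46.69 → 46.7%.

46.7%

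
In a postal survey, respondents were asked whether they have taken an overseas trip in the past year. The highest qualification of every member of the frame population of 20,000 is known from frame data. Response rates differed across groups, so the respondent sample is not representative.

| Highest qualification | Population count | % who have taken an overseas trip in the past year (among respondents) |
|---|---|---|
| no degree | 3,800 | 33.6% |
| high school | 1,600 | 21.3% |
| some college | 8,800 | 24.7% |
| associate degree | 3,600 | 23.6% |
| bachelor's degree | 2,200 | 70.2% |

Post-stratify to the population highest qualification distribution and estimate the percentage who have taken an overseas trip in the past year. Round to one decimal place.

Post-stratification weights by population share, not respondent share:
  no degree: (3,800/20,000) × 33.6 = 6.384
  high school: (1,600/20,000) × 21.3 = 1.704
  some college: (8,800/20,000) × 24.7 = 10.868
  associate degree: (3,600/20,000) × 23.6 = 4.248
  bachelor's degree: (2,200/20,000) × 70.2 = 7.722
Post-stratified estimate = 30.926 → 30.9%.

30.9%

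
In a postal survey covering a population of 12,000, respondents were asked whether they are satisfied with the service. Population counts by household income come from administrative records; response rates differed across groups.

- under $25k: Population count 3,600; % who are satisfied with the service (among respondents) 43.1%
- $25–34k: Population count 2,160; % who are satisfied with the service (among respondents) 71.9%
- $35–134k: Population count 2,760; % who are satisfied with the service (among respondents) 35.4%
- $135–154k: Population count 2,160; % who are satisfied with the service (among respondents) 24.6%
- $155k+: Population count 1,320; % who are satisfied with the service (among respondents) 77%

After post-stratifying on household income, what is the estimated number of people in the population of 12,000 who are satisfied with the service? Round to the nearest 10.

5,630

Apply each group's respondent rate to its population count:
  under $25k: 3,600 × 43.1% = 1551.6
  $25–34k: 2,160 × 71.9% = 1553.04
  $35–134k: 2,760 × 35.4% = 977.04
  $135–154k: 2,160 × 24.6% = 531.36
  $155k+: 1,320 × 77% = 1016.4
Estimated total = 5629.44 → 5,630.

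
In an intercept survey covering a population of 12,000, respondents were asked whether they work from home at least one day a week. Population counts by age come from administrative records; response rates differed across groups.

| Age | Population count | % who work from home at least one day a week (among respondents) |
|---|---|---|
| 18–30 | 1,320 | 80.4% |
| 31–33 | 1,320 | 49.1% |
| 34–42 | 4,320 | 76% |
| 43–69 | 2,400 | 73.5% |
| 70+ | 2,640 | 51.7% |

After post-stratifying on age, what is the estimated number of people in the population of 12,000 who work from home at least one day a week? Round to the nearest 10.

8,120

Estimated count per cell = population count × respondent percentage:
  18–30: 1,320 × 80.4% = 1061.28
  31–33: 1,320 × 49.1% = 648.12
  34–42: 4,320 × 76% = 3283.2
  43–69: 2,400 × 73.5% = 1764
  70+: 2,640 × 51.7% = 1364.88
Estimated total = 8121.48 → 8,120.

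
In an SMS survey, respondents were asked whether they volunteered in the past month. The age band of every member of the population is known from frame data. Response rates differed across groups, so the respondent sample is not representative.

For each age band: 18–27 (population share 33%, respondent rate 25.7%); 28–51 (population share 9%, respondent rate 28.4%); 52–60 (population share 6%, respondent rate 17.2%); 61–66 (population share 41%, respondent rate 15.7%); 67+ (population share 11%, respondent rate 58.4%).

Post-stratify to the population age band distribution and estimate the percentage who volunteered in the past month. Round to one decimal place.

Post-stratification weights by population share, not respondent share:
  18–27: 0.33 × 25.7 = 8.481
  28–51: 0.09 × 28.4 = 2.556
  52–60: 0.06 × 17.2 = 1.032
  61–66: 0.41 × 15.7 = 6.437
  67+: 0.11 × 58.4 = 6.424
Post-stratified estimate = 24.93 → 24.9%.

24.9%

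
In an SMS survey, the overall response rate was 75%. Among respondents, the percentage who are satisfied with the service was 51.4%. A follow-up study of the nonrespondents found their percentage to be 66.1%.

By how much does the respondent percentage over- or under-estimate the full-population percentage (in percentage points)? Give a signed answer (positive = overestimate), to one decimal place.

Nonresponse fraction = 1 − 0.75 = 0.25.
Bias = (nonresponse fraction) × (respondent percentage − nonrespondent percentage)
     = 0.25 × (51.4 − 66.1) = 0.25 × -14.7 = -3.675.

-3.7 percentage points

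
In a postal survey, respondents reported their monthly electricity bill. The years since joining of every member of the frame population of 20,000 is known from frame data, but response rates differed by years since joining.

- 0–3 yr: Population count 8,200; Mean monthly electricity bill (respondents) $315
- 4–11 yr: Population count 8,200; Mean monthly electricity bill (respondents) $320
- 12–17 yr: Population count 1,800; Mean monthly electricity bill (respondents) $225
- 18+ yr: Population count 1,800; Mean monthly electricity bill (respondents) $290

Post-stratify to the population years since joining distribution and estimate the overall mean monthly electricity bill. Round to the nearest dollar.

$307

Weight each group's respondent value by its population share:
  0–3 yr: (8,200/20,000) × 315 = 129.15
  4–11 yr: (8,200/20,000) × 320 = 131.2
  12–17 yr: (1,800/20,000) × 225 = 20.25
  18+ yr: (1,800/20,000) × 290 = 26.1
Post-stratified estimate = 306.7 → $307.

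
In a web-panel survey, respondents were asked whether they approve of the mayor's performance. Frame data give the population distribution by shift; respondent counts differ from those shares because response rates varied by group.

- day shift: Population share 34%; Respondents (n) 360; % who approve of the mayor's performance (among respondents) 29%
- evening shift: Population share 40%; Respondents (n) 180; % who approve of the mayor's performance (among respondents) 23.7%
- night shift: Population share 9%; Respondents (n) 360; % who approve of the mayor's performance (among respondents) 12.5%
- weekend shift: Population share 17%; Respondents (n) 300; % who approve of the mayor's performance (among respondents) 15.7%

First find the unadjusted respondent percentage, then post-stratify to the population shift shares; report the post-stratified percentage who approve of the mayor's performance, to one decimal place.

Unadjusted (pooled respondent) estimate weights by respondent counts:
  (360/1200)×29 + (180/1200)×23.7 + (360/1200)×12.5 + (300/1200)×15.7 = 19.93%
Reweighting by population shift shares:
  0.34×29 + 0.4×23.7 + 0.09×12.5 + 0.17×15.7 = 23.134%

23.1%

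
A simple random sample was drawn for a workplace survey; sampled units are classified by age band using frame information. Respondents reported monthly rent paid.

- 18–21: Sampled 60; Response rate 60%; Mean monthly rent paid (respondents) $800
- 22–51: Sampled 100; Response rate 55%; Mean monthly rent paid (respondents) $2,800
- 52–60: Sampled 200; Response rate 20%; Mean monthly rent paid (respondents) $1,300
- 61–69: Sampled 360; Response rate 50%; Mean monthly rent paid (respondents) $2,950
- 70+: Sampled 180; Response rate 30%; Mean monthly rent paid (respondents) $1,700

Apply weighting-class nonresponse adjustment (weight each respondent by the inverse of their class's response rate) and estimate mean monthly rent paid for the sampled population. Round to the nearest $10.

Weighting each respondent by the inverse class response rate inflates each class back to its sampled size, so the class weight is n_sampled:
  18–21: 60 × 800 = 48,000
  22–51: 100 × 2800 = 280,000
  52–60: 200 × 1300 = 260,000
  61–69: 360 × 2950 = 1,062,000
  70+: 180 × 1700 = 306,000
Adjusted estimate = 1,956,000 / 900 = 2173.33 → $2,170.

$2,170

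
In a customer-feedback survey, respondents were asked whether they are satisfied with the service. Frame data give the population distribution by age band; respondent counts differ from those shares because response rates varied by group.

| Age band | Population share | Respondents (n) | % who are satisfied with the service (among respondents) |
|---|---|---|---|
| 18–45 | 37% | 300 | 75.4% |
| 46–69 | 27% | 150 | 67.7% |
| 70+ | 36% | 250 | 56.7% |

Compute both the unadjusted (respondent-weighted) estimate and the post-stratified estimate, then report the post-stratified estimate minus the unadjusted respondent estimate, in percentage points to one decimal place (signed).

-0.5 percentage points

Unadjusted (pooled respondent) estimate weights by respondent counts:
  (300/700)×75.4 + (150/700)×67.7 + (250/700)×56.7 = 67.0714%
Post-stratifying to population shares instead:
  0.37×75.4 + 0.27×67.7 + 0.36×56.7 = 66.589%
Difference = 66.589 − 67.0714 = -0.4824 pp.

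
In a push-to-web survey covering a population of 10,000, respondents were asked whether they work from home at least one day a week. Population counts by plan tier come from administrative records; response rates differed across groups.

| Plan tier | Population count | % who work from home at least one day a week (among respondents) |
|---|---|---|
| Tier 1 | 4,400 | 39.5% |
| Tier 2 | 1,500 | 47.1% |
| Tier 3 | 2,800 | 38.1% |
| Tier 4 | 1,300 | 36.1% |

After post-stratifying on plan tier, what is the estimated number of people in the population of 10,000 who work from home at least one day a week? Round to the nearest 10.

3,980

Estimated count per cell = population count × respondent percentage:
  Tier 1: 4,400 × 39.5% = 1738
  Tier 2: 1,500 × 47.1% = 706.5
  Tier 3: 2,800 × 38.1% = 1066.8
  Tier 4: 1,300 × 36.1% = 469.3
Estimated total = 3980.6 → 3,980.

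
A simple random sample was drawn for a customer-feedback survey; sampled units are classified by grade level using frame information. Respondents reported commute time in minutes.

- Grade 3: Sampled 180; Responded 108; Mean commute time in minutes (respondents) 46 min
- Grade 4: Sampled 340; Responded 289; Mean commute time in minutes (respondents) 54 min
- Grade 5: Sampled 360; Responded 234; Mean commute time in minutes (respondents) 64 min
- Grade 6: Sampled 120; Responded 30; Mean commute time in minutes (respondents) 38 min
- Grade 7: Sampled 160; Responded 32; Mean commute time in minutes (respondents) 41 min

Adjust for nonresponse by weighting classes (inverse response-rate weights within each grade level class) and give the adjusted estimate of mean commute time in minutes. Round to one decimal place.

Class response rates: Grade 3 108/180 = 60%, Grade 4 289/340 = 85%, Grade 5 234/360 = 65%, Grade 6 30/120 = 25%, Grade 7 32/160 = 20%.
Inverse-response-rate weighting restores each class to its sampled count, so class totals weight by n_sampled:
  Grade 3: 180 × 46 = 8280
  Grade 4: 340 × 54 = 18,360
  Grade 5: 360 × 64 = 23,040
  Grade 6: 120 × 38 = 4560
  Grade 7: 160 × 41 = 6560
Adjusted estimate = 60,800 / 1,160 = 52.4138 → 52.4.

52.4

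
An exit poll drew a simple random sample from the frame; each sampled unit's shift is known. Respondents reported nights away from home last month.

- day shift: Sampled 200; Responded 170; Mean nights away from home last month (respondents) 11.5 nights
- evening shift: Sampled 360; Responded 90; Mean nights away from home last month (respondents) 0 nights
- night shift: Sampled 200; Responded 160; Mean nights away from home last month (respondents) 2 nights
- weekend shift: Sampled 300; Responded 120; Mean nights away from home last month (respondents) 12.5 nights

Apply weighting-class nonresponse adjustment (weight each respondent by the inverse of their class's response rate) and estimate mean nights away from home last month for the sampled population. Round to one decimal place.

6.1

Response rates by class: day shift 170/200 = 85%, evening shift 90/360 = 25%, night shift 160/200 = 80%, weekend shift 120/300 = 40%.
With weight = n_sampled/n_responded per class, the weighted class total is n_sampled:
  day shift: 200 × 11.5 = 2300
  evening shift: 360 × 0 = 0
  night shift: 200 × 2 = 400
  weekend shift: 300 × 12.5 = 3750
Adjusted estimate = 6450 / 1,060 = 6.08491 → 6.1.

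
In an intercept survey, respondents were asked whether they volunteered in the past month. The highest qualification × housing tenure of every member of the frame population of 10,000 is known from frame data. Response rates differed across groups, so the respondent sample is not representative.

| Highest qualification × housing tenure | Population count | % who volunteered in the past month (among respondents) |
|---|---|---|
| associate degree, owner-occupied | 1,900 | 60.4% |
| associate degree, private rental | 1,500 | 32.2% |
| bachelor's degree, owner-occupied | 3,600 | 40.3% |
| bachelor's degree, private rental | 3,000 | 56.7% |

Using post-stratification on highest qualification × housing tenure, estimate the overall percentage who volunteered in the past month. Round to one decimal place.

47.8%

Post-stratification weights by population share, not respondent share:
  associate degree, owner-occupied: (1,900/10,000) × 60.4 = 11.476
  associate degree, private rental: (1,500/10,000) × 32.2 = 4.83
  bachelor's degree, owner-occupied: (3,600/10,000) × 40.3 = 14.508
  bachelor's degree, private rental: (3,000/10,000) × 56.7 = 17.01
Post-stratified estimate = 47.824 → 47.8%.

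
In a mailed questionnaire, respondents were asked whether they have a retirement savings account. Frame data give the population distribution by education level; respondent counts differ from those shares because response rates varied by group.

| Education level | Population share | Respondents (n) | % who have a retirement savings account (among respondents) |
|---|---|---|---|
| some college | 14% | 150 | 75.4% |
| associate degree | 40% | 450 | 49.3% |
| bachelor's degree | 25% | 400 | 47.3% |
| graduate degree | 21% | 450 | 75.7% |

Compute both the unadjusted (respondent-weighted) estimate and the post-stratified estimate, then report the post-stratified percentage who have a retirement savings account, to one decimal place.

Naive respondent-only estimate (weights = respondent counts):
  (150/1450)×75.4 + (450/1450)×49.3 + (400/1450)×47.3 + (450/1450)×75.7 = 59.6414%
Post-stratifying to population shares instead:
  0.14×75.4 + 0.4×49.3 + 0.25×47.3 + 0.21×75.7 = 57.998%

58.0%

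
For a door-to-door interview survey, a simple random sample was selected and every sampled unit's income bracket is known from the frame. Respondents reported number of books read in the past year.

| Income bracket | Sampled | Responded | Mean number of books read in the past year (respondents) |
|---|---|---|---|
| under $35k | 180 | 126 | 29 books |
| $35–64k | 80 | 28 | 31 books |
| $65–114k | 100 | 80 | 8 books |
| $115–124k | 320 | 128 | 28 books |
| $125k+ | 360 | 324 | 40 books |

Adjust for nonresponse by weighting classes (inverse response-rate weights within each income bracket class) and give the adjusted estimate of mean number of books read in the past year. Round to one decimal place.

Class response rates: under $35k 126/180 = 70%, $35–64k 28/80 = 35%, $65–114k 80/100 = 80%, $115–124k 128/320 = 40%, $125k+ 324/360 = 90%.
Inverse-response-rate weighting restores each class to its sampled count, so class totals weight by n_sampled:
  under $35k: 180 × 29 = 5220
  $35–64k: 80 × 31 = 2480
  $65–114k: 100 × 8 = 800
  $115–124k: 320 × 28 = 8960
  $125k+: 360 × 40 = 14,400
Adjusted estimate = 31,860 / 1,040 = 30.6346 → 30.6.

30.6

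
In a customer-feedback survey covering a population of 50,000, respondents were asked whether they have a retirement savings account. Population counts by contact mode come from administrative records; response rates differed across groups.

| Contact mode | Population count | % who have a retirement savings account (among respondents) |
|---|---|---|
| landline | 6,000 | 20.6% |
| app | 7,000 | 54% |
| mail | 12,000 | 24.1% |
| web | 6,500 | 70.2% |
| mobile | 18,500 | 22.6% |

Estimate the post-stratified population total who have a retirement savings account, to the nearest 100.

Each cell contributes its population count × the respondent rate:
  landline: 6,000 × 20.6% = 1236
  app: 7,000 × 54% = 3780
  mail: 12,000 × 24.1% = 2892
  web: 6,500 × 70.2% = 4563
  mobile: 18,500 × 22.6% = 4181
Estimated total = 16,652 → 16,700.

16,700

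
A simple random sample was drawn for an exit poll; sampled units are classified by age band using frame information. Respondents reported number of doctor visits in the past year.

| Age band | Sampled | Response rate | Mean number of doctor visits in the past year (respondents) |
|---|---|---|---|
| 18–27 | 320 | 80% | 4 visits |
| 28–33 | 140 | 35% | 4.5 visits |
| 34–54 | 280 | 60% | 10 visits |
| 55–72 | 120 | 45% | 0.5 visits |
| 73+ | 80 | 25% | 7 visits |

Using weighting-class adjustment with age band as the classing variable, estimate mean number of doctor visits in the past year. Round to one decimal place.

5.7

Weighting each respondent by the inverse class response rate inflates each class back to its sampled size, so the class weight is n_sampled:
  18–27: 320 × 4 = 1280
  28–33: 140 × 4.5 = 630
  34–54: 280 × 10 = 2800
  55–72: 120 × 0.5 = 60
  73+: 80 × 7 = 560
Adjusted estimate = 5330 / 940 = 5.67021 → 5.7.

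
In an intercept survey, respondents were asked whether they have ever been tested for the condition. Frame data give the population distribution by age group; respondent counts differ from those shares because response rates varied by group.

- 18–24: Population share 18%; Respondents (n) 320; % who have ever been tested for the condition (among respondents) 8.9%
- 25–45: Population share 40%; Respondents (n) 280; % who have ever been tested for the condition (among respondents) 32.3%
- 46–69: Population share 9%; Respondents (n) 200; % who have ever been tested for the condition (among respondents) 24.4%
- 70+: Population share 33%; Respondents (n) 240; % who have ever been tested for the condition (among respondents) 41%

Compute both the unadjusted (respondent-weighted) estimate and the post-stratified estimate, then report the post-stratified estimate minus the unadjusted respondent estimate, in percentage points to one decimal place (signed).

+4.7 percentage points

Unadjusted (pooled respondent) estimate weights by respondent counts:
  (320/1040)×8.9 + (280/1040)×32.3 + (200/1040)×24.4 + (240/1040)×41 = 25.5885%
Reweighting by population age group shares:
  0.18×8.9 + 0.4×32.3 + 0.09×24.4 + 0.33×41 = 30.248%
Difference = 30.248 − 25.5885 = 4.6595 pp.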